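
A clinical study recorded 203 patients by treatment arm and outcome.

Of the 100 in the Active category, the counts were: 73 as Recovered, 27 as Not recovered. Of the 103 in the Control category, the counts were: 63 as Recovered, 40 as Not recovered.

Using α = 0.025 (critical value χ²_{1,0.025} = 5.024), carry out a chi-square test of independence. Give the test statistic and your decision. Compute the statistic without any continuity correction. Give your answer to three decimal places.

Row totals: 100, 103. Column totals: 136, 67. Grand total N = 203.
Expected counts (row total × column total / N):
  Active, Recovered: 100×136/203 = 66.9951
  Active, Not recovered: 100×67/203 = 33.0049
  Control, Recovered: 103×136/203 = 69.0049
  Control, Not recovered: 103×67/203 = 33.9951
Contributions (O − E)²/E:
  (73 − 66.9951)²/66.9951 = 0.5382
  (27 − 33.0049)²/33.0049 = 1.0925
  (63 − 69.0049)²/69.0049 = 0.5226
  (40 − 33.9951)²/33.9951 = 1.0607
χ² = 0.5382 + 1.0925 + 0.5226 + 1.0607 = 3.214
df = (2−1)(2−1) = 1. Since 3.214 < 5.024, fail to reject the null hypothesis of independence at α = 0.025.

3.214; fail to reject H₀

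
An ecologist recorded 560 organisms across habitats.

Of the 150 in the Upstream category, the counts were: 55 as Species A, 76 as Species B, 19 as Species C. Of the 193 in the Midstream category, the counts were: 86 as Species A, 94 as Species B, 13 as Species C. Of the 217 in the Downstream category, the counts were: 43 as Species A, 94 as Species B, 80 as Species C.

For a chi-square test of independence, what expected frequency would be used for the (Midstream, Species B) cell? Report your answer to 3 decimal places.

Row total (Midstream) = 193; column total (Species B) = 264; grand total N = 560.
Expected count = (row total × column total) / N = 193 × 264 / 560 = 90.986.

90.986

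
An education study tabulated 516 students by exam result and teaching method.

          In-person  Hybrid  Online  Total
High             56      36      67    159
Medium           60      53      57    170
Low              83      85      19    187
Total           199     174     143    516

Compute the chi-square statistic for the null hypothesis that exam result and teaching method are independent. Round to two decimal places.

Grand total N = 516.
Expected counts (row total × column total / N):
  High, In-person: 159×199/516 = 61.3198
  High, Hybrid: 159×174/516 = 53.6163
  High, Online: 159×143/516 = 44.0640
  Medium, In-person: 170×199/516 = 65.5620
  Medium, Hybrid: 170×174/516 = 57.3256
  Medium, Online: 170×143/516 = 47.1124
  Low, In-person: 187×199/516 = 72.1182
  Low, Hybrid: 187×174/516 = 63.0581
  Low, Online: 187×143/516 = 51.8236
Contributions (O − E)²/E:
  (56 − 61.3198)²/61.3198 = 0.4615
  (36 − 53.6163)²/53.6163 = 5.7881
  (67 − 44.0640)²/44.0640 = 11.9385
  (60 − 65.5620)²/65.5620 = 0.4719
  (53 − 57.3256)²/57.3256 = 0.3264
  (57 − 47.1124)²/47.1124 = 2.0751
  (83 − 72.1182)²/72.1182 = 1.6419
  (85 − 63.0581)²/63.0581 = 7.6350
  (19 − 51.8236)²/51.8236 = 20.7895
χ² = 0.4615 + 5.7881 + 11.9385 + 0.4719 + 0.3264 + 2.0751 + 1.6419 + 7.6350 + 20.7895 = 51.13

51.13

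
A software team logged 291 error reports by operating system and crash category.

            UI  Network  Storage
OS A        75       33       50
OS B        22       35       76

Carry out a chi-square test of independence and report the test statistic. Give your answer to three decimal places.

Row totals: 158, 133. Column totals: 97, 68, 126. Grand total N = 291.
Expected counts (row total × column total / N):
  OS A, UI: 158×97/291 = 52.6667
  OS A, Network: 158×68/291 = 36.9210
  OS A, Storage: 158×126/291 = 68.4124
  OS B, UI: 133×97/291 = 44.3333
  OS B, Network: 133×68/291 = 31.0790
  OS B, Storage: 133×126/291 = 57.5876
Contributions (O − E)²/E:
  (75 − 52.6667)²/52.6667 = 9.4704
  (33 − 36.9210)²/36.9210 = 0.4164
  (50 − 68.4124)²/68.4124 = 4.9555
  (22 − 44.3333)²/44.3333 = 11.2506
  (35 − 31.0790)²/31.0790 = 0.4947
  (76 − 57.5876)²/57.5876 = 5.8870
χ² = 9.4704 + 0.4164 + 4.9555 + 11.2506 + 0.4947 + 5.8870 = 32.475

32.475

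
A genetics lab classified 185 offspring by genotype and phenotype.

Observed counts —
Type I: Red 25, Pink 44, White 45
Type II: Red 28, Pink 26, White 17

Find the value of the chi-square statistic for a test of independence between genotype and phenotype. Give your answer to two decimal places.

7.87

Row totals: 114, 71. Column totals: 53, 70, 62. Grand total N = 185.
Expected counts (row total × column total / N):
  Type I, Red: 114×53/185 = 32.659
  Type I, Pink: 114×70/185 = 43.135
  Type I, White: 114×62/185 = 38.205
  Type II, Red: 71×53/185 = 20.341
  Type II, Pink: 71×70/185 = 26.865
  Type II, White: 71×62/185 = 23.795
Contributions (O − E)²/E:
  (25 − 32.659)²/32.659 = 1.7961
  (44 − 43.135)²/43.135 = 0.0173
  (45 − 38.205)²/38.205 = 1.2085
  (28 − 20.341)²/20.341 = 2.8838
  (26 − 26.865)²/26.865 = 0.0279
  (17 − 23.795)²/23.795 = 1.9404
χ² = 1.7961 + 0.0173 + 1.2085 + 2.8838 + 0.0279 + 1.9404 = 7.87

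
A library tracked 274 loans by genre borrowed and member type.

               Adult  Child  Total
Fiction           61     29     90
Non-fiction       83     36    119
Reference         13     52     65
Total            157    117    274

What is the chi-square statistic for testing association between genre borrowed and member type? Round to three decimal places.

Grand total N = 274.
Expected counts (row total × column total / N):
  Fiction, Adult: 90×157/274 = 51.5693
  Fiction, Child: 90×117/274 = 38.4307
  Non-fiction, Adult: 119×157/274 = 68.1861
  Non-fiction, Child: 119×117/274 = 50.8139
  Reference, Adult: 65×157/274 = 37.2445
  Reference, Child: 65×117/274 = 27.7555
Contributions (O − E)²/E:
  (61 − 51.5693)²/51.5693 = 1.7246
  (29 − 38.4307)²/38.4307 = 2.3142
  (83 − 68.1861)²/68.1861 = 3.2184
  (36 − 50.8139)²/50.8139 = 4.3187
  (13 − 37.2445)²/37.2445 = 15.7821
  (52 − 27.7555)²/27.7555 = 21.1776
χ² = 1.7246 + 2.3142 + 3.2184 + 4.3187 + 15.7821 + 21.1776 = 48.536

48.536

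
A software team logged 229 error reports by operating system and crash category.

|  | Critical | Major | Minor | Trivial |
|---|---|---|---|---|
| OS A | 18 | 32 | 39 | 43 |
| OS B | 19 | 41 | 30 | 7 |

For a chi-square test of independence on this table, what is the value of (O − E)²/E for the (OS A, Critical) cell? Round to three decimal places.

Row total (OS A) = 132; column total (Critical) = 37; N = 229.
Expected count E = 132 × 37 / 229 = 21.3275.
Contribution = (O − E)²/E = (18 − 21.3275)² / 21.3275 = 0.519.

0.519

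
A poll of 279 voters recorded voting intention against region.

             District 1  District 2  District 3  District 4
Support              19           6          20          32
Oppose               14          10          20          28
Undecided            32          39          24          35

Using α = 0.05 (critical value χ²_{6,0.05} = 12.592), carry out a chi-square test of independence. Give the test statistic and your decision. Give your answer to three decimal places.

Row totals: 77, 72, 130. Column totals: 65, 55, 64, 95. Grand total N = 279.
Expected counts (row total × column total / N):
  Support, District 1: 77×65/279 = 17.9391
  Support, District 2: 77×55/279 = 15.1792
  Support, District 3: 77×64/279 = 17.6631
  Support, District 4: 77×95/279 = 26.2186
  Oppose, District 1: 72×65/279 = 16.7742
  Oppose, District 2: 72×55/279 = 14.1935
  Oppose, District 3: 72×64/279 = 16.5161
  Oppose, District 4: 72×95/279 = 24.5161
  Undecided, District 1: 130×65/279 = 30.2867
  Undecided, District 2: 130×55/279 = 25.6272
  Undecided, District 3: 130×64/279 = 29.8208
  Undecided, District 4: 130×95/279 = 44.2652
Contributions (O − E)²/E:
  (19 − 17.9391)²/17.9391 = 0.0627
  (6 − 15.1792)²/15.1792 = 5.5509
  (20 − 17.6631)²/17.6631 = 0.3092
  (32 − 26.2186)²/26.2186 = 1.2748
  (14 − 16.7742)²/16.7742 = 0.4588
  (10 − 14.1935)²/14.1935 = 1.2390
  (20 − 16.5161)²/16.5161 = 0.7349
  (28 − 24.5161)²/24.5161 = 0.4951
  (32 − 30.2867)²/30.2867 = 0.0969
  (39 − 25.6272)²/25.6272 = 6.9782
  (24 − 29.8208)²/29.8208 = 1.1362
  (35 − 44.2652)²/44.2652 = 1.9393
χ² = 0.0627 + 5.5509 + 0.3092 + 1.2748 + 0.4588 + 1.2390 + 0.7349 + 0.4951 + 0.0969 + 6.9782 + 1.1362 + 1.9393 = 20.276
df = (3−1)(4−1) = 6. Since 20.276 > 12.592, reject the null hypothesis of independence at α = 0.05.

20.276; reject H₀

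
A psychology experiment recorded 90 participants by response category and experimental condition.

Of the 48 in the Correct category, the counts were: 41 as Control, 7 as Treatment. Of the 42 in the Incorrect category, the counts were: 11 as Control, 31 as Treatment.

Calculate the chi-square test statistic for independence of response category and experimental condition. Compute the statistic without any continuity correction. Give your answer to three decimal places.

32.209

Row totals: 48, 42. Column totals: 52, 38. Grand total N = 90.
Expected counts (row total × column total / N):
  Correct, Control: 48×52/90 = 27.7333
  Correct, Treatment: 48×38/90 = 20.2667
  Incorrect, Control: 42×52/90 = 24.2667
  Incorrect, Treatment: 42×38/90 = 17.7333
Contributions (O − E)²/E:
  (41 − 27.7333)²/27.7333 = 6.3464
  (7 − 20.2667)²/20.2667 = 8.6845
  (11 − 24.2667)²/24.2667 = 7.2530
  (31 − 17.7333)²/17.7333 = 9.9251
χ² = 6.3464 + 8.6845 + 7.2530 + 9.9251 = 32.209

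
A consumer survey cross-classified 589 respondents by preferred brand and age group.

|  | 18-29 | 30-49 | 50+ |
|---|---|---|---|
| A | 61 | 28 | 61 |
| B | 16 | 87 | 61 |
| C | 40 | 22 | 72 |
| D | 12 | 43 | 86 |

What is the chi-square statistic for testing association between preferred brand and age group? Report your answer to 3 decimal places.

Row totals: 150, 164, 134, 141. Column totals: 129, 180, 280. Grand total N = 589.
Expected counts (row total × column total / N):
  A, 18-29: 150×129/589 = 32.8523
  A, 30-49: 150×180/589 = 45.8404
  A, 50+: 150×280/589 = 71.3073
  B, 18-29: 164×129/589 = 35.9185
  B, 30-49: 164×180/589 = 50.1188
  B, 50+: 164×280/589 = 77.9626
  C, 18-29: 134×129/589 = 29.3480
  C, 30-49: 134×180/589 = 40.9508
  C, 50+: 134×280/589 = 63.7012
  D, 18-29: 141×129/589 = 30.8812
  D, 30-49: 141×180/589 = 43.0900
  D, 50+: 141×280/589 = 67.0289
Contributions (O − E)²/E:
  (61 − 32.8523)²/32.8523 = 24.1168
  (28 − 45.8404)²/45.8404 = 6.9432
  (61 − 71.3073)²/71.3073 = 1.4899
  (16 − 35.9185)²/35.9185 = 11.0457
  (87 − 50.1188)²/50.1188 = 27.1400
  (61 − 77.9626)²/77.9626 = 3.6906
  (40 − 29.3480)²/29.3480 = 3.8662
  (22 − 40.9508)²/40.9508 = 8.7699
  (72 − 63.7012)²/63.7012 = 1.0811
  (12 − 30.8812)²/30.8812 = 11.5442
  (43 − 43.0900)²/43.0900 = 0.0002
  (86 − 67.0289)²/67.0289 = 5.3694
χ² = 24.1168 + 6.9432 + 1.4899 + 11.0457 + 27.1400 + 3.6906 + 3.8662 + 8.7699 + 1.0811 + 11.5442 + 0.0002 + 5.3694 = 105.057

105.057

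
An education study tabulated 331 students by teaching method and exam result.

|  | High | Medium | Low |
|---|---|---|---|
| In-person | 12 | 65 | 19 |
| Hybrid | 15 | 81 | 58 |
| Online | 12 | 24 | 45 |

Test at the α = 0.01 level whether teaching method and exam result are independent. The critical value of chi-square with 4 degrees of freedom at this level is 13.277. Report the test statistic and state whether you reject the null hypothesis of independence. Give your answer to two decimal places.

29.00; reject H₀

Row totals: 96, 154, 81. Column totals: 39, 170, 122. Grand total N = 331.
Expected counts (row total × column total / N):
  In-person, High: 96×39/331 = 11.311
  In-person, Medium: 96×170/331 = 49.305
  In-person, Low: 96×122/331 = 35.384
  Hybrid, High: 154×39/331 = 18.145
  Hybrid, Medium: 154×170/331 = 79.094
  Hybrid, Low: 154×122/331 = 56.761
  Online, High: 81×39/331 = 9.544
  Online, Medium: 81×170/331 = 41.601
  Online, Low: 81×122/331 = 29.855
Contributions (O − E)²/E:
  (12 − 11.311)²/11.311 = 0.0420
  (65 − 49.305)²/49.305 = 4.9961
  (19 − 35.384)²/35.384 = 7.5864
  (15 − 18.145)²/18.145 = 0.5451
  (81 − 79.094)²/79.094 = 0.0459
  (58 − 56.761)²/56.761 = 0.0270
  (12 − 9.544)²/9.544 = 0.6320
  (24 − 41.601)²/41.601 = 7.4468
  (45 − 29.855)²/29.855 = 7.6828
χ² = 0.0420 + 4.9961 + 7.5864 + 0.5451 + 0.0459 + 0.0270 + 0.6320 + 7.4468 + 7.6828 = 29.00
df = (3−1)(3−1) = 4. Since 29.00 > 13.277, reject the null hypothesis of independence at α = 0.01.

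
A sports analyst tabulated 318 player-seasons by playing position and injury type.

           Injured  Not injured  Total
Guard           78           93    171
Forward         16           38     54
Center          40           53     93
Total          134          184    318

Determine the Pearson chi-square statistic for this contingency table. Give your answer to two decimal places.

Grand total N = 318.
Expected counts (row total × column total / N):
  Guard, Injured: 171×134/318 = 72.057
  Guard, Not injured: 171×184/318 = 98.943
  Forward, Injured: 54×134/318 = 22.755
  Forward, Not injured: 54×184/318 = 31.245
  Center, Injured: 93×134/318 = 39.189
  Center, Not injured: 93×184/318 = 53.811
Contributions (O − E)²/E:
  (78 − 72.057)²/72.057 = 0.4902
  (93 − 98.943)²/98.943 = 0.3570
  (16 − 22.755)²/22.755 = 2.0053
  (38 − 31.245)²/31.245 = 1.4604
  (40 − 39.189)²/39.189 = 0.0168
  (53 − 53.811)²/53.811 = 0.0122
χ² = 0.4902 + 0.3570 + 2.0053 + 1.4604 + 0.0168 + 0.0122 = 4.34

4.34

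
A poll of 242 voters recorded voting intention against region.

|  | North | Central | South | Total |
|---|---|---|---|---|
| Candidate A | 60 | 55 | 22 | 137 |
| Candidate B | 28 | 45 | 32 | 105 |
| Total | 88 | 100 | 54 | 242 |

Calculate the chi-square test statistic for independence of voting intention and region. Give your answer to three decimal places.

10.439

Grand total N = 242.
Expected counts (row total × column total / N):
  Candidate A, North: 137×88/242 = 49.8182
  Candidate A, Central: 137×100/242 = 56.6116
  Candidate A, South: 137×54/242 = 30.5702
  Candidate B, North: 105×88/242 = 38.1818
  Candidate B, Central: 105×100/242 = 43.3884
  Candidate B, South: 105×54/242 = 23.4298
Contributions (O − E)²/E:
  (60 − 49.8182)²/49.8182 = 2.0809
  (55 − 56.6116)²/56.6116 = 0.0459
  (22 − 30.5702)²/30.5702 = 2.4026
  (28 − 38.1818)²/38.1818 = 2.7151
  (45 − 43.3884)²/43.3884 = 0.0599
  (32 − 23.4298)²/23.4298 = 3.1348
χ² = 2.0809 + 0.0459 + 2.4026 + 2.7151 + 0.0599 + 3.1348 = 10.439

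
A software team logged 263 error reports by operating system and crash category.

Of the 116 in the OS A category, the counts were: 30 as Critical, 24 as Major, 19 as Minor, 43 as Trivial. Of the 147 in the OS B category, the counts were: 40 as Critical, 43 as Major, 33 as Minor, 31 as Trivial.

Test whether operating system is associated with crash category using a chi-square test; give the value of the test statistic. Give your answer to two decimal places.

9.00

Row totals: 116, 147. Column totals: 70, 67, 52, 74. Grand total N = 263.
Expected counts (row total × column total / N):
  OS A, Critical: 116×70/263 = 30.875
  OS A, Major: 116×67/263 = 29.551
  OS A, Minor: 116×52/263 = 22.935
  OS A, Trivial: 116×74/263 = 32.639
  OS B, Critical: 147×70/263 = 39.125
  OS B, Major: 147×67/263 = 37.449
  OS B, Minor: 147×52/263 = 29.065
  OS B, Trivial: 147×74/263 = 41.361
Contributions (O − E)²/E:
  (30 − 30.875)²/30.875 = 0.0248
  (24 − 29.551)²/29.551 = 1.0427
  (19 − 22.935)²/22.935 = 0.6751
  (43 − 32.639)²/32.639 = 3.2890
  (40 − 39.125)²/39.125 = 0.0196
  (43 − 37.449)²/37.449 = 0.8228
  (33 − 29.065)²/29.065 = 0.5327
  (31 − 41.361)²/41.361 = 2.5954
χ² = 0.0248 + 1.0427 + 0.6751 + 3.2890 + 0.0196 + 0.8228 + 0.5327 + 2.5954 = 9.00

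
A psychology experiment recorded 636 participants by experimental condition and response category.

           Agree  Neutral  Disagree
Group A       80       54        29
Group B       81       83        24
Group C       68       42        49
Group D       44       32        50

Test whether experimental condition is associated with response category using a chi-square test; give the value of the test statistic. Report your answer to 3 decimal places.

43.246

Row totals: 163, 188, 159, 126. Column totals: 273, 211, 152. Grand total N = 636.
Expected counts (row total × column total / N):
  Group A, Agree: 163×273/636 = 69.9670
  Group A, Neutral: 163×211/636 = 54.0770
  Group A, Disagree: 163×152/636 = 38.9560
  Group B, Agree: 188×273/636 = 80.6981
  Group B, Neutral: 188×211/636 = 62.3711
  Group B, Disagree: 188×152/636 = 44.9308
  Group C, Agree: 159×273/636 = 68.2500
  Group C, Neutral: 159×211/636 = 52.7500
  Group C, Disagree: 159×152/636 = 38.0000
  Group D, Agree: 126×273/636 = 54.0849
  Group D, Neutral: 126×211/636 = 41.8019
  Group D, Disagree: 126×152/636 = 30.1132
Contributions (O − E)²/E:
  (80 − 69.9670)²/69.9670 = 1.4387
  (54 − 54.0770)²/54.0770 = 0.0001
  (29 − 38.9560)²/38.9560 = 2.5445
  (81 − 80.6981)²/80.6981 = 0.0011
  (83 − 62.3711)²/62.3711 = 6.8229
  (24 − 44.9308)²/44.9308 = 9.7505
  (68 − 68.2500)²/68.2500 = 0.0009
  (42 − 52.7500)²/52.7500 = 2.1908
  (49 − 38.0000)²/38.0000 = 3.1842
  (44 − 54.0849)²/54.0849 = 1.8805
  (32 − 41.8019)²/41.8019 = 2.2984
  (50 − 30.1132)²/30.1132 = 13.1333
χ² = 1.4387 + 0.0001 + 2.5445 + 0.0011 + 6.8229 + 9.7505 + 0.0009 + 2.1908 + 3.1842 + 1.8805 + 2.2984 + 13.1333 = 43.246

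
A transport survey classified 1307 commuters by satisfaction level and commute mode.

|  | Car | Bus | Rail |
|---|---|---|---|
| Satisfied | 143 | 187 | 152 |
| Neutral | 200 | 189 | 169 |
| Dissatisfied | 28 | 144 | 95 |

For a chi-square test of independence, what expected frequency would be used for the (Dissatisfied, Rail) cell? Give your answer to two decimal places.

Row total (Dissatisfied) = 267; column total (Rail) = 416; grand total N = 1307.
Expected count = (row total × column total) / N = 267 × 416 / 1307 = 84.98.

84.98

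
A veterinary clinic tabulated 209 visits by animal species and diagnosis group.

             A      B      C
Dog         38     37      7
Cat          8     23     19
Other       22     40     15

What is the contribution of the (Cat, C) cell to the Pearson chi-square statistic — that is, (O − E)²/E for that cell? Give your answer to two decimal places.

8.61

Row total (Cat) = 50; column total (C) = 41; N = 209.
Expected count E = 50 × 41 / 209 = 9.809.
Contribution = (O − E)²/E = (19 − 9.809)² / 9.809 = 8.61.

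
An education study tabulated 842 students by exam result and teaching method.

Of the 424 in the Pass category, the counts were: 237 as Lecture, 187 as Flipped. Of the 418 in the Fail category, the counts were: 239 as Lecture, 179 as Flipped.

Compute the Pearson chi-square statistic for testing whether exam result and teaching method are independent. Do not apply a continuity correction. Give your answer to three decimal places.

0.141

Row totals: 424, 418. Column totals: 476, 366. Grand total N = 842.
Expected counts (row total × column total / N):
  Pass, Lecture: 424×476/842 = 239.6960
  Pass, Flipped: 424×366/842 = 184.3040
  Fail, Lecture: 418×476/842 = 236.3040
  Fail, Flipped: 418×366/842 = 181.6960
Contributions (O − E)²/E:
  (237 − 239.6960)²/239.6960 = 0.0303
  (187 − 184.3040)²/184.3040 = 0.0394
  (239 − 236.3040)²/236.3040 = 0.0308
  (179 − 181.6960)²/181.6960 = 0.0400
χ² = 0.0303 + 0.0394 + 0.0308 + 0.0400 = 0.141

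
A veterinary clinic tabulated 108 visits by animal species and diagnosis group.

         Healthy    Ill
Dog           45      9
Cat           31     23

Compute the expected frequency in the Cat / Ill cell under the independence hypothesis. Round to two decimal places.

Row total (Cat) = 54; column total (Ill) = 32; grand total N = 108.
Expected count = (row total × column total) / N = 54 × 32 / 108 = 16.00.

16.00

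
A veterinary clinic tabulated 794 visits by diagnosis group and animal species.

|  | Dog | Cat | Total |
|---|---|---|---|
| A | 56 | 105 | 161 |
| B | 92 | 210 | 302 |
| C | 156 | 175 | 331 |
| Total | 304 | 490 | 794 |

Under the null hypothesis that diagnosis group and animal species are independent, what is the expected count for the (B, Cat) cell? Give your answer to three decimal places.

186.373

Row total (B) = 302; column total (Cat) = 490; grand total N = 794.
Expected count = (row total × column total) / N = 302 × 490 / 794 = 186.373.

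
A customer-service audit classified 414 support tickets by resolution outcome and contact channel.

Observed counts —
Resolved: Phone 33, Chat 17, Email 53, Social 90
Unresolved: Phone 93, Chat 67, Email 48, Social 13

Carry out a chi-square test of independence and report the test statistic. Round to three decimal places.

114.775

Row totals: 193, 221. Column totals: 126, 84, 101, 103. Grand total N = 414.
Expected counts (row total × column total / N):
  Resolved, Phone: 193×126/414 = 58.73913
  Resolved, Chat: 193×84/414 = 39.15942
  Resolved, Email: 193×101/414 = 47.08454
  Resolved, Social: 193×103/414 = 48.01691
  Unresolved, Phone: 221×126/414 = 67.26087
  Unresolved, Chat: 221×84/414 = 44.84058
  Unresolved, Email: 221×101/414 = 53.91546
  Unresolved, Social: 221×103/414 = 54.98309
Contributions (O − E)²/E:
  (33 − 58.73913)²/58.73913 = 11.2787
  (17 − 39.15942)²/39.15942 = 12.5395
  (53 − 47.08454)²/47.08454 = 0.7432
  (90 − 48.01691)²/48.01691 = 36.7075
  (93 − 67.26087)²/67.26087 = 9.8498
  (67 − 44.84058)²/44.84058 = 10.9508
  (48 − 53.91546)²/53.91546 = 0.6490
  (13 − 54.98309)²/54.98309 = 32.0568
χ² = 11.2787 + 12.5395 + 0.7432 + 36.7075 + 9.8498 + 10.9508 + 0.6490 + 32.0568 = 114.775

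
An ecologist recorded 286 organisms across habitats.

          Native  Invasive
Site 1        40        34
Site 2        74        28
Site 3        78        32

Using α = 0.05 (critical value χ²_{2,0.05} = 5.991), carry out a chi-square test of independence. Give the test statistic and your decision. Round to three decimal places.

Row totals: 74, 102, 110. Column totals: 192, 94. Grand total N = 286.
Expected counts (row total × column total / N):
  Site 1, Native: 74×192/286 = 49.6783
  Site 1, Invasive: 74×94/286 = 24.3217
  Site 2, Native: 102×192/286 = 68.4755
  Site 2, Invasive: 102×94/286 = 33.5245
  Site 3, Native: 110×192/286 = 73.8462
  Site 3, Invasive: 110×94/286 = 36.1538
Contributions (O − E)²/E:
  (40 − 49.6783)²/49.6783 = 1.8855
  (34 − 24.3217)²/24.3217 = 3.8513
  (74 − 68.4755)²/68.4755 = 0.4457
  (28 − 33.5245)²/33.5245 = 0.9104
  (78 − 73.8462)²/73.8462 = 0.2336
  (32 − 36.1538)²/36.1538 = 0.4772
χ² = 1.8855 + 3.8513 + 0.4457 + 0.9104 + 0.2336 + 0.4772 = 7.804
df = (3−1)(2−1) = 2. Since 7.804 > 5.991, reject the null hypothesis of independence at α = 0.05.

7.804; reject H₀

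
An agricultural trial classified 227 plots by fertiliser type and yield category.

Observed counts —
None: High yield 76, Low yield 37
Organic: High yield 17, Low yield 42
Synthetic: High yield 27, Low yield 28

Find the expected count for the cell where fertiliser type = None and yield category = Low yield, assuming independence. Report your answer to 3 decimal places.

53.264

Row total (None) = 113; column total (Low yield) = 107; grand total N = 227.
Expected count = (row total × column total) / N = 113 × 107 / 227 = 53.264.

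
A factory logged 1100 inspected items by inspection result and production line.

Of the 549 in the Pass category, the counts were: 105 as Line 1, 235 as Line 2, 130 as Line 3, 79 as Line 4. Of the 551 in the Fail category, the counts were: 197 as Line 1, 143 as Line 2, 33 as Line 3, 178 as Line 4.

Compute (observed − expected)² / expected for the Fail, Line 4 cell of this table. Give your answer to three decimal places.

Row total (Fail) = 551; column total (Line 4) = 257; N = 1100.
Expected count E = 551 × 257 / 1100 = 128.73364.
Contribution = (O − E)²/E = (178 − 128.73364)² / 128.73364 = 18.854.

18.854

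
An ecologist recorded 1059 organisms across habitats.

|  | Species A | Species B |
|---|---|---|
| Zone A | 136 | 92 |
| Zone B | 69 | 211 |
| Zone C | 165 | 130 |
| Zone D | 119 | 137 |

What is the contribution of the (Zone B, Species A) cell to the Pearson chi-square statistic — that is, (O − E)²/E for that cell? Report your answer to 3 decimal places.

28.115

Row total (Zone B) = 280; column total (Species A) = 489; N = 1059.
Expected count E = 280 × 489 / 1059 = 129.2918.
Contribution = (O − E)²/E = (69 − 129.2918)² / 129.2918 = 28.115.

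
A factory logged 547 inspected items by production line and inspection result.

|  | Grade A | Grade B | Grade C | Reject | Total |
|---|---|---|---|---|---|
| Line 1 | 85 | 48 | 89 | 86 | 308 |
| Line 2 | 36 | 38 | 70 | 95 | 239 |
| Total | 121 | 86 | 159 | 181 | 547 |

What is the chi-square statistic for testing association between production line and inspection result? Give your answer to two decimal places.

Grand total N = 547.
Expected counts (row total × column total / N):
  Line 1, Grade A: 308×121/547 = 68.132
  Line 1, Grade B: 308×86/547 = 48.424
  Line 1, Grade C: 308×159/547 = 89.528
  Line 1, Reject: 308×181/547 = 101.916
  Line 2, Grade A: 239×121/547 = 52.868
  Line 2, Grade B: 239×86/547 = 37.576
  Line 2, Grade C: 239×159/547 = 69.472
  Line 2, Reject: 239×181/547 = 79.084
Contributions (O − E)²/E:
  (85 − 68.132)²/68.132 = 4.1761
  (48 − 48.424)²/48.424 = 0.0037
  (89 − 89.528)²/89.528 = 0.0031
  (86 − 101.916)²/101.916 = 2.4856
  (36 − 52.868)²/52.868 = 5.3819
  (38 − 37.576)²/37.576 = 0.0048
  (70 − 69.472)²/69.472 = 0.0040
  (95 − 79.084)²/79.084 = 3.2032
χ² = 4.1761 + 0.0037 + 0.0031 + 2.4856 + 5.3819 + 0.0048 + 0.0040 + 3.2032 = 15.26

15.26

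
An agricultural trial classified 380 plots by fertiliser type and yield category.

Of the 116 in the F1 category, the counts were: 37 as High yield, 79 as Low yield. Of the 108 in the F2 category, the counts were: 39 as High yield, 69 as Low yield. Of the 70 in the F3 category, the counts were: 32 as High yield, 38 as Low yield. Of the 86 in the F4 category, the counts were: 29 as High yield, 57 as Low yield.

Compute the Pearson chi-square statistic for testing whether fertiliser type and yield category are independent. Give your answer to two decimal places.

Row totals: 116, 108, 70, 86. Column totals: 137, 243. Grand total N = 380.
Expected counts (row total × column total / N):
  F1, High yield: 116×137/380 = 41.821
  F1, Low yield: 116×243/380 = 74.179
  F2, High yield: 108×137/380 = 38.937
  F2, Low yield: 108×243/380 = 69.063
  F3, High yield: 70×137/380 = 25.237
  F3, Low yield: 70×243/380 = 44.763
  F4, High yield: 86×137/380 = 31.005
  F4, Low yield: 86×243/380 = 54.995
Contributions (O − E)²/E:
  (37 − 41.821)²/41.821 = 0.5558
  (79 − 74.179)²/74.179 = 0.3133
  (39 − 38.937)²/38.937 = 0.0001
  (69 − 69.063)²/69.063 = 0.0001
  (32 − 25.237)²/25.237 = 1.8123
  (38 − 44.763)²/44.763 = 1.0218
  (29 − 31.005)²/31.005 = 0.1297
  (57 − 54.995)²/54.995 = 0.0731
χ² = 0.5558 + 0.3133 + 0.0001 + 0.0001 + 1.8123 + 1.0218 + 0.1297 + 0.0731 = 3.91

3.91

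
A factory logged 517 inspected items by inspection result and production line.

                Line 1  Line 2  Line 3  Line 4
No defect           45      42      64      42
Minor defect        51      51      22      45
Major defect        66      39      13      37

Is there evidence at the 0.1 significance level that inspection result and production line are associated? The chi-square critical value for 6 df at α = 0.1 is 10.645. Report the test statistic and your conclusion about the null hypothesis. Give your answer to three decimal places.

Row totals: 193, 169, 155. Column totals: 162, 132, 99, 124. Grand total N = 517.
Expected counts (row total × column total / N):
  No defect, Line 1: 193×162/517 = 60.4758
  No defect, Line 2: 193×132/517 = 49.2766
  No defect, Line 3: 193×99/517 = 36.9574
  No defect, Line 4: 193×124/517 = 46.2901
  Minor defect, Line 1: 169×162/517 = 52.9555
  Minor defect, Line 2: 169×132/517 = 43.1489
  Minor defect, Line 3: 169×99/517 = 32.3617
  Minor defect, Line 4: 169×124/517 = 40.5338
  Major defect, Line 1: 155×162/517 = 48.5687
  Major defect, Line 2: 155×132/517 = 39.5745
  Major defect, Line 3: 155×99/517 = 29.6809
  Major defect, Line 4: 155×124/517 = 37.1760
Contributions (O − E)²/E:
  (45 − 60.4758)²/60.4758 = 3.9603
  (42 − 49.2766)²/49.2766 = 1.0745
  (64 − 36.9574)²/36.9574 = 19.7877
  (42 − 46.2901)²/46.2901 = 0.3976
  (51 − 52.9555)²/52.9555 = 0.0722
  (51 − 43.1489)²/43.1489 = 1.4285
  (22 − 32.3617)²/32.3617 = 3.3177
  (45 − 40.5338)²/40.5338 = 0.4921
  (66 − 48.5687)²/48.5687 = 6.2561
  (39 − 39.5745)²/39.5745 = 0.0083
  (13 − 29.6809)²/29.6809 = 9.3748
  (37 − 37.1760)²/37.1760 = 0.0008
χ² = 3.9603 + 1.0745 + 19.7877 + 0.3976 + 0.0722 + 1.4285 + 3.3177 + 0.4921 + 6.2561 + 0.0083 + 9.3748 + 0.0008 = 46.171
df = (3−1)(4−1) = 6. Since 46.171 > 10.645, reject the null hypothesis of independence at α = 0.1.

46.171; reject H₀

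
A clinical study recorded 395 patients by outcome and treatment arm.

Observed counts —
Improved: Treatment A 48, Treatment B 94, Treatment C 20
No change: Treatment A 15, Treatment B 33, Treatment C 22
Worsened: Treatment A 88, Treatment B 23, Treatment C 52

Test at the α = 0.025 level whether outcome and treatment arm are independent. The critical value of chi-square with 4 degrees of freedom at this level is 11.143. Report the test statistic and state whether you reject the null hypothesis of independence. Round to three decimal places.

77.174; reject H₀

Row totals: 162, 70, 163. Column totals: 151, 150, 94. Grand total N = 395.
Expected counts (row total × column total / N):
  Improved, Treatment A: 162×151/395 = 61.9291
  Improved, Treatment B: 162×150/395 = 61.5190
  Improved, Treatment C: 162×94/395 = 38.5519
  No change, Treatment A: 70×151/395 = 26.7595
  No change, Treatment B: 70×150/395 = 26.5823
  No change, Treatment C: 70×94/395 = 16.6582
  Worsened, Treatment A: 163×151/395 = 62.3114
  Worsened, Treatment B: 163×150/395 = 61.8987
  Worsened, Treatment C: 163×94/395 = 38.7899
Contributions (O − E)²/E:
  (48 − 61.9291)²/61.9291 = 3.1329
  (94 − 61.5190)²/61.5190 = 17.1494
  (20 − 38.5519)²/38.5519 = 8.9275
  (15 − 26.7595)²/26.7595 = 5.1677
  (33 − 26.5823)²/26.5823 = 1.5494
  (22 − 16.6582)²/16.6582 = 1.7130
  (88 − 62.3114)²/62.3114 = 10.5904
  (23 − 61.8987)²/61.8987 = 24.4449
  (52 − 38.7899)²/38.7899 = 4.4988
χ² = 3.1329 + 17.1494 + 8.9275 + 5.1677 + 1.5494 + 1.7130 + 10.5904 + 24.4449 + 4.4988 = 77.174
df = (3−1)(3−1) = 4. Since 77.174 > 11.143, reject the null hypothesis of independence at α = 0.025.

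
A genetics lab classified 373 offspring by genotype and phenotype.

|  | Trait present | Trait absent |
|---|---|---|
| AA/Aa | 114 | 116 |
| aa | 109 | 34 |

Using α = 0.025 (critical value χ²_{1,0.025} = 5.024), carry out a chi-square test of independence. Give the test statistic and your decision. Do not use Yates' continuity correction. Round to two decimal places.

Row totals: 230, 143. Column totals: 223, 150. Grand total N = 373.
Expected counts (row total × column total / N):
  AA/Aa, Trait present: 230×223/373 = 137.5067
  AA/Aa, Trait absent: 230×150/373 = 92.4933
  aa, Trait present: 143×223/373 = 85.4933
  aa, Trait absent: 143×150/373 = 57.5067
Contributions (O − E)²/E:
  (114 − 137.5067)²/137.5067 = 4.0185
  (116 − 92.4933)²/92.4933 = 5.9741
  (109 − 85.4933)²/85.4933 = 6.4633
  (34 − 57.5067)²/57.5067 = 9.6087
χ² = 4.0185 + 5.9741 + 6.4633 + 9.6087 = 26.06
df = (2−1)(2−1) = 1. Since 26.06 > 5.024, reject the null hypothesis of independence at α = 0.025.

26.06; reject H₀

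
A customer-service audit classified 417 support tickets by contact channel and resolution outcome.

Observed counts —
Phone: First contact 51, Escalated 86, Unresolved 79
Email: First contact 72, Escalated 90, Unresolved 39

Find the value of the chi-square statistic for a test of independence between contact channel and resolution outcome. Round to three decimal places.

16.718

Row totals: 216, 201. Column totals: 123, 176, 118. Grand total N = 417.
Expected counts (row total × column total / N):
  Phone, First contact: 216×123/417 = 63.7122
  Phone, Escalated: 216×176/417 = 91.1655
  Phone, Unresolved: 216×118/417 = 61.1223
  Email, First contact: 201×123/417 = 59.2878
  Email, Escalated: 201×176/417 = 84.8345
  Email, Unresolved: 201×118/417 = 56.8777
Contributions (O − E)²/E:
  (51 − 63.7122)²/63.7122 = 2.5364
  (86 − 91.1655)²/91.1655 = 0.2927
  (79 − 61.1223)²/61.1223 = 5.2291
  (72 − 59.2878)²/59.2878 = 2.7257
  (90 − 84.8345)²/84.8345 = 0.3145
  (39 − 56.8777)²/56.8777 = 5.6193
χ² = 2.5364 + 0.2927 + 5.2291 + 2.7257 + 0.3145 + 5.6193 = 16.718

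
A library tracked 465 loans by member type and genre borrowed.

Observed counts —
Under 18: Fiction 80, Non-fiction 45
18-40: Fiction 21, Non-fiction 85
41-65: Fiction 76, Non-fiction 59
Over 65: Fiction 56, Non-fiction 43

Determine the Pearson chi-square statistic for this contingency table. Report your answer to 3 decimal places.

Row totals: 125, 106, 135, 99. Column totals: 233, 232. Grand total N = 465.
Expected counts (row total × column total / N):
  Under 18, Fiction: 125×233/465 = 62.6344
  Under 18, Non-fiction: 125×232/465 = 62.3656
  18-40, Fiction: 106×233/465 = 53.1140
  18-40, Non-fiction: 106×232/465 = 52.8860
  41-65, Fiction: 135×233/465 = 67.6452
  41-65, Non-fiction: 135×232/465 = 67.3548
  Over 65, Fiction: 99×233/465 = 49.6065
  Over 65, Non-fiction: 99×232/465 = 49.3935
Contributions (O − E)²/E:
  (80 − 62.6344)²/62.6344 = 4.8147
  (45 − 62.3656)²/62.3656 = 4.8354
  (21 − 53.1140)²/53.1140 = 19.4169
  (85 − 52.8860)²/52.8860 = 19.5006
  (76 − 67.6452)²/67.6452 = 1.0319
  (59 − 67.3548)²/67.3548 = 1.0363
  (56 − 49.6065)²/49.6065 = 0.8240
  (43 − 49.3935)²/49.3935 = 0.8276
χ² = 4.8147 + 4.8354 + 19.4169 + 19.5006 + 1.0319 + 1.0363 + 0.8240 + 0.8276 = 52.287

52.287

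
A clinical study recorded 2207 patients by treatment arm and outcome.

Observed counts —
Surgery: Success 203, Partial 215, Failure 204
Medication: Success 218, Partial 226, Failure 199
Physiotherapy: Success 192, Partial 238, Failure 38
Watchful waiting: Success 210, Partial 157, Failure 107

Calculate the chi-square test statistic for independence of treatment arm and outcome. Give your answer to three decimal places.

Row totals: 622, 643, 468, 474. Column totals: 823, 836, 548. Grand total N = 2207.
Expected counts (row total × column total / N):
  Surgery, Success: 622×823/2207 = 231.9465
  Surgery, Partial: 622×836/2207 = 235.6103
  Surgery, Failure: 622×548/2207 = 154.4431
  Medication, Success: 643×823/2207 = 239.7775
  Medication, Partial: 643×836/2207 = 243.5650
  Medication, Failure: 643×548/2207 = 159.6575
  Physiotherapy, Success: 468×823/2207 = 174.5193
  Physiotherapy, Partial: 468×836/2207 = 177.2759
  Physiotherapy, Failure: 468×548/2207 = 116.2048
  Watchful waiting, Success: 474×823/2207 = 176.7567
  Watchful waiting, Partial: 474×836/2207 = 179.5487
  Watchful waiting, Failure: 474×548/2207 = 117.6946
Contributions (O − E)²/E:
  (203 − 231.9465)²/231.9465 = 3.6125
  (215 − 235.6103)²/235.6103 = 1.8029
  (204 − 154.4431)²/154.4431 = 15.9016
  (218 − 239.7775)²/239.7775 = 1.9779
  (226 − 243.5650)²/243.5650 = 1.2667
  (199 − 159.6575)²/159.6575 = 9.6947
  (192 − 174.5193)²/174.5193 = 1.7510
  (238 − 177.2759)²/177.2759 = 20.8004
  (38 − 116.2048)²/116.2048 = 52.6311
  (210 − 176.7567)²/176.7567 = 6.2522
  (157 − 179.5487)²/179.5487 = 2.8318
  (107 − 117.6946)²/117.6946 = 0.9718
χ² = 3.6125 + 1.8029 + 15.9016 + 1.9779 + 1.2667 + 9.6947 + 1.7510 + 20.8004 + 52.6311 + 6.2522 + 2.8318 + 0.9718 = 119.495

119.495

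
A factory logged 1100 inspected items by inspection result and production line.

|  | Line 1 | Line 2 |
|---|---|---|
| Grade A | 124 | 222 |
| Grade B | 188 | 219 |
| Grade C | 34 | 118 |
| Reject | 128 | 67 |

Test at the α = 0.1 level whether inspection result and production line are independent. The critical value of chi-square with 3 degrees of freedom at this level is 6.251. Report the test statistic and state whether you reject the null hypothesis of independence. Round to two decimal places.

Row totals: 346, 407, 152, 195. Column totals: 474, 626. Grand total N = 1100.
Expected counts (row total × column total / N):
  Grade A, Line 1: 346×474/1100 = 149.095
  Grade A, Line 2: 346×626/1100 = 196.905
  Grade B, Line 1: 407×474/1100 = 175.380
  Grade B, Line 2: 407×626/1100 = 231.620
  Grade C, Line 1: 152×474/1100 = 65.498
  Grade C, Line 2: 152×626/1100 = 86.502
  Reject, Line 1: 195×474/1100 = 84.027
  Reject, Line 2: 195×626/1100 = 110.973
Contributions (O − E)²/E:
  (124 − 149.095)²/149.095 = 4.2239
  (222 − 196.905)²/196.905 = 3.1983
  (188 − 175.380)²/175.380 = 0.9081
  (219 − 231.620)²/231.620 = 0.6876
  (34 − 65.498)²/65.498 = 15.1474
  (118 − 86.502)²/86.502 = 11.4694
  (128 − 84.027)²/84.027 = 23.0119
  (67 − 110.973)²/110.973 = 17.4243
χ² = 4.2239 + 3.1983 + 0.9081 + 0.6876 + 15.1474 + 11.4694 + 23.0119 + 17.4243 = 76.07
df = (4−1)(2−1) = 3. Since 76.07 > 6.251, reject the null hypothesis of independence at α = 0.1.

76.07; reject H₀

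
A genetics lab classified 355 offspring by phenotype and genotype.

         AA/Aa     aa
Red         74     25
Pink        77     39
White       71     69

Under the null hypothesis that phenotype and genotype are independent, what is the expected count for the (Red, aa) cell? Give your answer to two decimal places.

Row total (Red) = 99; column total (aa) = 133; grand total N = 355.
Expected count = (row total × column total) / N = 99 × 133 / 355 = 37.09.

37.09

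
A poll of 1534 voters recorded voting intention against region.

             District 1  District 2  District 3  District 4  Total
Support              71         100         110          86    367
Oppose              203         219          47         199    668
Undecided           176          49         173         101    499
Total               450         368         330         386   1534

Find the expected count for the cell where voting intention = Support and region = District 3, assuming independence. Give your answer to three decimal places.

78.950

Row total (Support) = 367; column total (District 3) = 330; grand total N = 1534.
Expected count = (row total × column total) / N = 367 × 330 / 1534 = 78.950.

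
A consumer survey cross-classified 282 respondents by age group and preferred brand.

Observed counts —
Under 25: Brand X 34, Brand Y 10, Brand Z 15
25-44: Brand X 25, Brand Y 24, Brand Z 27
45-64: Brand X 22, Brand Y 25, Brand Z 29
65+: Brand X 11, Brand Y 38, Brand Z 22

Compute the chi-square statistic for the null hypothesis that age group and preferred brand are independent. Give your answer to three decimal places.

Row totals: 59, 76, 76, 71. Column totals: 92, 97, 93. Grand total N = 282.
Expected counts (row total × column total / N):
  Under 25, Brand X: 59×92/282 = 19.2482
  Under 25, Brand Y: 59×97/282 = 20.2943
  Under 25, Brand Z: 59×93/282 = 19.4574
  25-44, Brand X: 76×92/282 = 24.7943
  25-44, Brand Y: 76×97/282 = 26.1418
  25-44, Brand Z: 76×93/282 = 25.0638
  45-64, Brand X: 76×92/282 = 24.7943
  45-64, Brand Y: 76×97/282 = 26.1418
  45-64, Brand Z: 76×93/282 = 25.0638
  65+, Brand X: 71×92/282 = 23.1631
  65+, Brand Y: 71×97/282 = 24.4220
  65+, Brand Z: 71×93/282 = 23.4149
Contributions (O − E)²/E:
  (34 − 19.2482)²/19.2482 = 11.3058
  (10 − 20.2943)²/20.2943 = 5.2218
  (15 − 19.4574)²/19.4574 = 1.0211
  (25 − 24.7943)²/24.7943 = 0.0017
  (24 − 26.1418)²/26.1418 = 0.1755
  (27 − 25.0638)²/25.0638 = 0.1496
  (22 − 24.7943)²/24.7943 = 0.3149
  (25 − 26.1418)²/26.1418 = 0.0499
  (29 − 25.0638)²/25.0638 = 0.6182
  (11 − 23.1631)²/23.1631 = 6.3869
  (38 − 24.4220)²/24.4220 = 7.5490
  (22 − 23.4149)²/23.4149 = 0.0855
χ² = 11.3058 + 5.2218 + 1.0211 + 0.0017 + 0.1755 + 0.1496 + 0.3149 + 0.0499 + 0.6182 + 6.3869 + 7.5490 + 0.0855 = 32.880

32.880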